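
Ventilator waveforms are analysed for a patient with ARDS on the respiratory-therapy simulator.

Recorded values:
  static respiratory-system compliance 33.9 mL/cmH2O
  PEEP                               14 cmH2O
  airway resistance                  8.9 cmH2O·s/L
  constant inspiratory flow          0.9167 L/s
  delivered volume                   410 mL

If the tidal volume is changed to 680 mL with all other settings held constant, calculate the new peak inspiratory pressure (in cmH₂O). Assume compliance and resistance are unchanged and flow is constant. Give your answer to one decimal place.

42.2

PIP = Vt/C + R·V̇ + PEEP (constant-flow equation of motion).
Only the elastic term changes: ΔPIP = ΔVt / C = (680 − 410) / 33.9 = 7.965 cmH2O.
Original PIP = 410/33.9 + 8.9×0.9167 + 14 = 34.253 cmH2O; new PIP = 34.253 + (7.965) = 42.218 cmH2O.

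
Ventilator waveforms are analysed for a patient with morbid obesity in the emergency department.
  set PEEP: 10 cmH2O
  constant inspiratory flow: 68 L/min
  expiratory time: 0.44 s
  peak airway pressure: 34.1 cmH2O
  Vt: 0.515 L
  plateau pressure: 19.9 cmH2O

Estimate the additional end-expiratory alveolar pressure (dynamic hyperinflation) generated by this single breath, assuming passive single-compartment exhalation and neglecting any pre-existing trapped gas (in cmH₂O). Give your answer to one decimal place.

Flow: 68 L/min ÷ 60 = 1.1333 L/s.
R = (PIP − Pplat)/V̇ = (34.1 − 19.9) / 1.1333 = 14.2/1.1333 = 12.53 cmH2O·s/L.
C = Vt/(Pplat − PEEP) = 515.0 / (19.9 − 10) = 515.0/9.9 = 52.02 mL/cmH2O.
τ = R × C = 12.53 × 0.05202 L/cmH2O = 0.6518 s.
Fraction remaining = e^(−Te/τ) = e^(−0.44/0.6518) = 0.5091; trapped volume = 515.0 × 0.5091 = 262.19 mL.
Additional alveolar pressure from trapping ≈ V_trapped / C = 262.19 / 52.02 = 5.04 cmH2O.

5.0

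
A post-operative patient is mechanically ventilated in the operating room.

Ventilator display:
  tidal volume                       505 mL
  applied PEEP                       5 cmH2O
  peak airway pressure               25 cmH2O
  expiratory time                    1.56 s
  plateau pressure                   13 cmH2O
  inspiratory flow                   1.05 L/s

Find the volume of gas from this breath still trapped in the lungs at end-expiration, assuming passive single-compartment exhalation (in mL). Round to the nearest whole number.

58

R = (PIP − Pplat)/V̇ = (25 − 13) / 1.05 = 12.0/1.05 = 11.429 cmH2O·s/L.
C = Vt/(Pplat − PEEP) = 505.0 / (13 − 5) = 505.0/8.0 = 63.125 mL/cmH2O.
τ = R × C = 11.429 × 0.06313 L/cmH2O = 0.7215 s.
Fraction remaining = e^(−Te/τ) = e^(−1.56/0.7215) = 0.1151.
Trapped volume = 505.0 × 0.1151 = 58.126 mL.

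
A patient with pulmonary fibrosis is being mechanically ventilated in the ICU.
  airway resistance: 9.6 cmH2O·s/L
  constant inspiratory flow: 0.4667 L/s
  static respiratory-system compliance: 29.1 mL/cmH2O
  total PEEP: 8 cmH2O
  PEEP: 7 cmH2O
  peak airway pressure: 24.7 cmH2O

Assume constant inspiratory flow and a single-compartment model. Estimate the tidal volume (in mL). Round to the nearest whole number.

Total PEEP = 8 cmH2O (set 7 + intrinsic 1); this is the baseline alveolar pressure.
Equation of motion (constant flow): PIP = Vt/C + R·V̇ + PEEP.
Vt/C = PIP − R·V̇ − PEEP = 24.7 − 4.48 − 8 = 12.22 cmH2O.
Vt = C × 12.22 = 29.1 × 12.22 = 355.6 mL.

356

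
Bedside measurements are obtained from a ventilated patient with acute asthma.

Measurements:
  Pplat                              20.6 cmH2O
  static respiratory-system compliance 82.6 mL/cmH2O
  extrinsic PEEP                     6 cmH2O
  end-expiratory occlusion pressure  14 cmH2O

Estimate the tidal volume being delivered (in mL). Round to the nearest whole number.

End-expiratory occlusion gives total PEEP = 14 cmH2O (intrinsic PEEP = 14 − 6 = 8). Use total PEEP for the elastic gradient.
Vt = Cstat × (Pplat − PEEPtotal) = 82.6 × (20.6 − 14) = 82.6 × 6.6 = 545.16 mL.

545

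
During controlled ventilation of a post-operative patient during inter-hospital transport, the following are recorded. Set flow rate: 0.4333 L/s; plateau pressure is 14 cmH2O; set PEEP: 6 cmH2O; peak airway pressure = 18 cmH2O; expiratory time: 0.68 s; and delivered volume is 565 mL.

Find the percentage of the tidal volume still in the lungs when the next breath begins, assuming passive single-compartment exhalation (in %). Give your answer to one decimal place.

R = (PIP − Pplat)/V̇ = (18 − 14) / 0.4333 = 4.0/0.4333 = 9.231 cmH2O·s/L.
C = Vt/(Pplat − PEEP) = 565.0 / (14 − 6) = 565.0/8.0 = 70.625 mL/cmH2O.
τ = R × C = 9.231 × 0.07063 L/cmH2O = 0.652 s.
Fraction remaining at end-expiration = e^(−Te/τ) = e^(−0.68/0.652) = 0.3524 → 35.24%.

35.2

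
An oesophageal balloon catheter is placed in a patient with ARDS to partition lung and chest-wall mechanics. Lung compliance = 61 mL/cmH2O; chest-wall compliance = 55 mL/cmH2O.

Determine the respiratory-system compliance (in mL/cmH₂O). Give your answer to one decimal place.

28.9

Lung and chest wall are elastances in series: 1/Crs = 1/CL + 1/Ccw.
1/Crs = 1/61 + 1/55 = 0.03458.
Crs = 28.918 mL/cmH2O.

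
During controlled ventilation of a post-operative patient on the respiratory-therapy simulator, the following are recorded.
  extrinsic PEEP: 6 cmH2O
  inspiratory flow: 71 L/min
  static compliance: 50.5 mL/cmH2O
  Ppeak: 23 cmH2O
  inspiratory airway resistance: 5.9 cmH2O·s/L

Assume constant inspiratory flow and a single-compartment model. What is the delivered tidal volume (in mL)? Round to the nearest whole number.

506

Flow: 71 L/min ÷ 60 = 1.1833 L/s.
Equation of motion (constant flow): PIP = Vt/C + R·V̇ + PEEP.
Vt/C = PIP − R·V̇ − PEEP = 23 − 6.981 − 6 = 10.019 cmH2O.
Vt = C × 10.019 = 50.5 × 10.019 = 505.96 mL.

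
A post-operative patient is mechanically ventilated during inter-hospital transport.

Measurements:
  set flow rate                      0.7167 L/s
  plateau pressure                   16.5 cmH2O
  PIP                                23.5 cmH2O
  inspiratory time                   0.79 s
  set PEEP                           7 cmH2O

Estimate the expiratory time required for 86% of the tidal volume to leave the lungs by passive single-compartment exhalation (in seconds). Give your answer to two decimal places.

Vt = flow × Ti = 0.7167 L/s × 0.79 s × 1000 mL/L = 566.19 mL.
R = (PIP − Pplat)/V̇ = (23.5 − 16.5) / 0.7167 = 7.0/0.7167 = 9.767 cmH2O·s/L.
C = Vt/(Pplat − PEEP) = 566.19 / (16.5 − 7) = 566.19/9.5 = 59.599 mL/cmH2O.
τ = R × C = 9.767 × 0.0596 L/cmH2O = 0.5821 s.
t = −τ·ln(1 − 0.86) = −0.5821·ln(0.14) = 1.144 s.

1.14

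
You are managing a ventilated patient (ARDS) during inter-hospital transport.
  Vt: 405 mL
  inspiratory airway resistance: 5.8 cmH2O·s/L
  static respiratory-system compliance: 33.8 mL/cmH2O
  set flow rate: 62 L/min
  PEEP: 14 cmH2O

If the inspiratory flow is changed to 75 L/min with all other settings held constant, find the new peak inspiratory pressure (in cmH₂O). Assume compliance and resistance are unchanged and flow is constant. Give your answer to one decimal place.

33.2

Flow: 62 L/min ÷ 60 = 1.0333 L/s.
New flow: 75 L/min ÷ 60 = 1.25 L/s.
PIP = Vt/C + R·V̇ + PEEP (constant-flow equation of motion).
Only the resistive term changes: ΔPIP = R × ΔV̇ = 5.8 × (1.25 − 1.0333) = 5.8 × 0.2167 = 1.257 cmH2O.
Original PIP = 405/33.8 + 5.8×1.0333 + 14 = 31.975 cmH2O; new PIP = 31.975 + (1.257) = 33.232 cmH2O.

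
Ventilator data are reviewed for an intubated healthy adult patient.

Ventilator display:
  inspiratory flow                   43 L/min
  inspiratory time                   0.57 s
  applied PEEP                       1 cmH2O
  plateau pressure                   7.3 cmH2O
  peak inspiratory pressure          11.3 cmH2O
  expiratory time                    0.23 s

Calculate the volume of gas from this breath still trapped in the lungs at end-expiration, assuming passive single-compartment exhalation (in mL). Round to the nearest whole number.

216

Flow: 43 L/min ÷ 60 = 0.7167 L/s.
Vt = flow × Ti = 0.7167 L/s × 0.57 s × 1000 mL/L = 408.52 mL.
R = (PIP − Pplat)/V̇ = (11.3 − 7.3) / 0.7167 = 4.0/0.7167 = 5.581 cmH2O·s/L.
C = Vt/(Pplat − PEEP) = 408.52 / (7.3 − 1) = 408.52/6.3 = 64.844 mL/cmH2O.
τ = R × C = 5.581 × 0.06484 L/cmH2O = 0.3619 s.
Fraction remaining = e^(−Te/τ) = e^(−0.23/0.3619) = 0.5297.
Trapped volume = 408.52 × 0.5297 = 216.39 mL.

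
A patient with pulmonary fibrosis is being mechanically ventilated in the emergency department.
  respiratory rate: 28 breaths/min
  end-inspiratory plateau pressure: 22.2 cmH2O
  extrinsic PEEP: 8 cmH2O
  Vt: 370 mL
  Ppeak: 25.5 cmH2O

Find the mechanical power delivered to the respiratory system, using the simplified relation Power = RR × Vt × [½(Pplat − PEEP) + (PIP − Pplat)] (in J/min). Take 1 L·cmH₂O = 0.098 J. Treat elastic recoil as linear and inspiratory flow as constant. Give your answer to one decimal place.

10.6

Per-breath work = Vt × [½(Pplat−PEEP) + (PIP−Pplat)] = 0.370 × [0.5×14.2 + 3.3] = 0.370 × 10.4 = 3.848 L·cmH2O.
Power = 28 × 3.848 = 107.74 L·cmH2O/min.
× 0.098 J/(L·cmH2O) → 10.559 J/min.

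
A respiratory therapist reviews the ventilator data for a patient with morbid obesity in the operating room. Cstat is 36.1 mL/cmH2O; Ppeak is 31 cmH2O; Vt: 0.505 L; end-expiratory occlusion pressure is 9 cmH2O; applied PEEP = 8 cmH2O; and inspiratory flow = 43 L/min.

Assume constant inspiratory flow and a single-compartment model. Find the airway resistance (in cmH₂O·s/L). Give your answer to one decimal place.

11.2

Flow: 43 L/min ÷ 60 = 0.7167 L/s.
Total PEEP = 9 cmH2O (set 8 + intrinsic 1); this is the baseline alveolar pressure.
Equation of motion (constant flow): PIP = Vt/C + R·V̇ + PEEP.
R·V̇ = PIP − Vt/C − PEEP = 31 − 505/36.1 − 9 = 31 − 13.989 − 9 = 8.011 cmH2O.
R = 8.011 / 0.7167 = 11.178 cmH2O·s/L.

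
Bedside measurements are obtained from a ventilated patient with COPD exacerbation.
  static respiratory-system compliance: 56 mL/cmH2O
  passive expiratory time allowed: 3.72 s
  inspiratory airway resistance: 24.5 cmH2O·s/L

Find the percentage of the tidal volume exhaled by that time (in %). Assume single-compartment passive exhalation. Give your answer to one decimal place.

τ = R × C = 24.5 × 56 mL/cmH2O = 24.5 × 0.056 L/cmH2O = 1.372 s.
Passive exhalation: V(t)/V₀ = e^(−t/τ) = e^(−3.72/1.372) = 0.06645.
Fraction exhaled = 1 − 0.06645 = 0.9336 → 93.36%.

93.4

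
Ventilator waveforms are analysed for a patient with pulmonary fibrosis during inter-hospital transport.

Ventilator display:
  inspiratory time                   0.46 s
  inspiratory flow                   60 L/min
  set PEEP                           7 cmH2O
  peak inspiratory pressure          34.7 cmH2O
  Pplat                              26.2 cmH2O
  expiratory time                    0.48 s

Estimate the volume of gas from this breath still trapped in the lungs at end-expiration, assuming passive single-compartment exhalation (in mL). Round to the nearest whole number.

44

Flow: 60 L/min ÷ 60 = 1 L/s.
Vt = flow × Ti = 1 L/s × 0.46 s × 1000 mL/L = 460.0 mL.
R = (PIP − Pplat)/V̇ = (34.7 − 26.2) / 1 = 8.5/1 = 8.5 cmH2O·s/L.
C = Vt/(Pplat − PEEP) = 460.0 / (26.2 − 7) = 460.0/19.2 = 23.958 mL/cmH2O.
τ = R × C = 8.5 × 0.02396 L/cmH2O = 0.2037 s.
Fraction remaining = e^(−Te/τ) = e^(−0.48/0.2037) = 0.09476.
Trapped volume = 460.0 × 0.09476 = 43.59 mL.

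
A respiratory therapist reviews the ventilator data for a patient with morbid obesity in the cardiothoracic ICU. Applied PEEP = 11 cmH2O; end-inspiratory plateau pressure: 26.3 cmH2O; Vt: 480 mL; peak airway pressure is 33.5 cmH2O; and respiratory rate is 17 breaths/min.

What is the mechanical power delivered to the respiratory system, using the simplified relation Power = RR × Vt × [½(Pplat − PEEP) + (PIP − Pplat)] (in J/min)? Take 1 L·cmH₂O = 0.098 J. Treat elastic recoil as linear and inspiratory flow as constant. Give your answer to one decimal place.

11.9

Per-breath work = Vt × [½(Pplat−PEEP) + (PIP−Pplat)] = 0.480 × [0.5×15.3 + 7.2] = 0.480 × 14.85 = 7.128 L·cmH2O.
Power = 17 × 7.128 = 121.18 L·cmH2O/min.
× 0.098 J/(L·cmH2O) → 11.876 J/min.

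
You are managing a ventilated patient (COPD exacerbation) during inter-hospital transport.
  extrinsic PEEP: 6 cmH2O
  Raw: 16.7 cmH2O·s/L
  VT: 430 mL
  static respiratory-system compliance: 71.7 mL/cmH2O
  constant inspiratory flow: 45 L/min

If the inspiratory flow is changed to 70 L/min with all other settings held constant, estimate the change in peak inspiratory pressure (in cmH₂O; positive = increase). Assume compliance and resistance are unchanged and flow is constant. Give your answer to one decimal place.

7.0

Flow: 45 L/min ÷ 60 = 0.75 L/s.
New flow: 70 L/min ÷ 60 = 1.1667 L/s.
PIP = Vt/C + R·V̇ + PEEP (constant-flow equation of motion).
Only the resistive term changes: ΔPIP = R × ΔV̇ = 16.7 × (1.1667 − 0.75) = 16.7 × 0.4167 = 6.959 cmH2O.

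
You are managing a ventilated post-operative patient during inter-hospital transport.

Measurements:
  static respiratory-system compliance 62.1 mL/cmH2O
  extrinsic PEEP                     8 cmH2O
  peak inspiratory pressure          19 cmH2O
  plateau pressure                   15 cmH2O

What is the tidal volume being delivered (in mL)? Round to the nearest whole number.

435

Vt = Cstat × (Pplat − PEEP) = 62.1 × (15 − 8) = 62.1 × 7.0 = 434.7 mL.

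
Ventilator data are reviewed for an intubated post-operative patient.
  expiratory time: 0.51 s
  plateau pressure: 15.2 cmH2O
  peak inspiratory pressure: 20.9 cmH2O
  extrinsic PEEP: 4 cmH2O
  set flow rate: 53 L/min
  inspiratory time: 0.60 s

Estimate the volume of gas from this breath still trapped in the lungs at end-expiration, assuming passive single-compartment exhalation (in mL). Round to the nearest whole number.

Flow: 53 L/min ÷ 60 = 0.8833 L/s.
Vt = flow × Ti = 0.8833 L/s × 0.60 s × 1000 mL/L = 529.98 mL.
R = (PIP − Pplat)/V̇ = (20.9 − 15.2) / 0.8833 = 5.7/0.8833 = 6.453 cmH2O·s/L.
C = Vt/(Pplat − PEEP) = 529.98 / (15.2 − 4) = 529.98/11.2 = 47.32 mL/cmH2O.
τ = R × C = 6.453 × 0.04732 L/cmH2O = 0.3054 s.
Fraction remaining = e^(−Te/τ) = e^(−0.51/0.3054) = 0.1883.
Trapped volume = 529.98 × 0.1883 = 99.795 mL.

100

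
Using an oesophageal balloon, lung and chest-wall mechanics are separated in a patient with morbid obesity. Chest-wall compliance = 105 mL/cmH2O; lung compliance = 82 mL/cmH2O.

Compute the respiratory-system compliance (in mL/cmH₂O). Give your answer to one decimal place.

Lung and chest wall are elastances in series: 1/Crs = 1/CL + 1/Ccw.
1/Crs = 1/82 + 1/105 = 0.02172.
Crs = 46.041 mL/cmH2O.

46.0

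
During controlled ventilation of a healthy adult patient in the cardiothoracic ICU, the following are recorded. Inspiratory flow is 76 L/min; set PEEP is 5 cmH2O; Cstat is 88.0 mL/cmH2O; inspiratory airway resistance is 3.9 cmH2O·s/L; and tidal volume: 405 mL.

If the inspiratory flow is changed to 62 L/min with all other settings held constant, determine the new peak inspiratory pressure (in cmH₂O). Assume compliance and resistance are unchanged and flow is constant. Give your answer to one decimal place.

Flow: 76 L/min ÷ 60 = 1.2667 L/s.
New flow: 62 L/min ÷ 60 = 1.0333 L/s.
PIP = Vt/C + R·V̇ + PEEP (constant-flow equation of motion).
Only the resistive term changes: ΔPIP = R × ΔV̇ = 3.9 × (1.0333 − 1.2667) = 3.9 × -0.2334 = -0.9103 cmH2O.
Original PIP = 405/88.0 + 3.9×1.2667 + 5 = 14.542 cmH2O; new PIP = 14.542 + (-0.9103) = 13.632 cmH2O.

13.6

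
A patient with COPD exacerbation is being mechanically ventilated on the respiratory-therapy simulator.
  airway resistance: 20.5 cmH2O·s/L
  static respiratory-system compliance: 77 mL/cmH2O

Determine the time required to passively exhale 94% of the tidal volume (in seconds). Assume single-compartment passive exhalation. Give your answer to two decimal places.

τ = R × C = 20.5 × 77 mL/cmH2O = 20.5 × 0.077 L/cmH2O = 1.579 s.
Exhaled fraction f = 1 − e^(−t/τ) → t = −τ·ln(1 − f) = −1.579·ln(0.06) = 4.442 s.

4.44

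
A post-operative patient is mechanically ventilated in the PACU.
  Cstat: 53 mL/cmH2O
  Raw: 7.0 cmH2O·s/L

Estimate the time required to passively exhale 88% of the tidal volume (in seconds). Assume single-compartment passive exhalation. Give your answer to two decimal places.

τ = R × C = 7.0 × 53 mL/cmH2O = 7.0 × 0.053 L/cmH2O = 0.371 s.
Exhaled fraction f = 1 − e^(−t/τ) → t = −τ·ln(1 − f) = −0.371·ln(0.12) = 0.7866 s.

0.79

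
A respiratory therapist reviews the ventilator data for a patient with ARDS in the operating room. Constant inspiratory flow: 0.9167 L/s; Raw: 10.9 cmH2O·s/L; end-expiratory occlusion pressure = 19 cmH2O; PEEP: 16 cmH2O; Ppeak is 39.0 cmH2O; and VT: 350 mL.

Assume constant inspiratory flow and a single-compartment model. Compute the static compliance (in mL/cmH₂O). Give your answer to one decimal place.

35.0

Total PEEP = 19 cmH2O (set 16 + intrinsic 3); this is the baseline alveolar pressure.
Equation of motion (constant flow): PIP = Vt/C + R·V̇ + PEEP.
Vt/C = PIP − R·V̇ − PEEP = 39.0 − 10.9×0.9167 − 19 = 39.0 − 9.992 − 19 = 10.008 cmH2O.
C = Vt / 10.008 = 350 / 10.008 = 34.972 mL/cmH2O.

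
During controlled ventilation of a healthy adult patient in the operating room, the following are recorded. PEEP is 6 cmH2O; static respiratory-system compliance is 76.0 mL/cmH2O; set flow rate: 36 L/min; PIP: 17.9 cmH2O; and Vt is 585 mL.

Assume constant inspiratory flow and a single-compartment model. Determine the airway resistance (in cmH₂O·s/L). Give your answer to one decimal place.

7.0

Flow: 36 L/min ÷ 60 = 0.6 L/s.
Equation of motion (constant flow): PIP = Vt/C + R·V̇ + PEEP.
R·V̇ = PIP − Vt/C − PEEP = 17.9 − 585/76.0 − 6 = 17.9 − 7.697 − 6 = 4.203 cmH2O.
R = 4.203 / 0.6 = 7.005 cmH2O·s/L.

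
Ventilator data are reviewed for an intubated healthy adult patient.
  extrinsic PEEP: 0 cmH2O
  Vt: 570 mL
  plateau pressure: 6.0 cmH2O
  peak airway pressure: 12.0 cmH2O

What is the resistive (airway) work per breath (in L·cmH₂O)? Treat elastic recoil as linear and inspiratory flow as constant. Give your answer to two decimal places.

3.42

With constant inspiratory flow the resistive pressure is constant at PIP − Pplat = 12.0 − 6.0 = 6.0 cmH2O, so resistive work = 6.0 × 0.570 = 3.42 L·cmH2O.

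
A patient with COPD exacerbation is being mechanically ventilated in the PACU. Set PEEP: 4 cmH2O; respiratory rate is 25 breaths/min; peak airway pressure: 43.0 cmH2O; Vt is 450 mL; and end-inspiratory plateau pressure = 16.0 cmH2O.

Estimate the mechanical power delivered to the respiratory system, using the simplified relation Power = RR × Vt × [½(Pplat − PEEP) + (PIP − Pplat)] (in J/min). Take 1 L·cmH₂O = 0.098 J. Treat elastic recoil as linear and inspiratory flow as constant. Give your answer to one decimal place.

Per-breath work = Vt × [½(Pplat−PEEP) + (PIP−Pplat)] = 0.450 × [0.5×12.0 + 27.0] = 0.450 × 33.0 = 14.85 L·cmH2O.
Power = 25 × 14.85 = 371.25 L·cmH2O/min.
× 0.098 J/(L·cmH2O) → 36.383 J/min.

36.4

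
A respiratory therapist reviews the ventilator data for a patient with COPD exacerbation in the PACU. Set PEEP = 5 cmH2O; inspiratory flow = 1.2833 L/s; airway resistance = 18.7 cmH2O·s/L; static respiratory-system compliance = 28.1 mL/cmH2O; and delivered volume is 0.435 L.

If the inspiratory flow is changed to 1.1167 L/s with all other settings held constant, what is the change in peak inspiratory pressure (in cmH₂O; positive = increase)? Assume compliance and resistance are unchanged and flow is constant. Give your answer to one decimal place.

PIP = Vt/C + R·V̇ + PEEP (constant-flow equation of motion).
Only the resistive term changes: ΔPIP = R × ΔV̇ = 18.7 × (1.1167 − 1.2833) = 18.7 × -0.1666 = -3.115 cmH2O.

-3.1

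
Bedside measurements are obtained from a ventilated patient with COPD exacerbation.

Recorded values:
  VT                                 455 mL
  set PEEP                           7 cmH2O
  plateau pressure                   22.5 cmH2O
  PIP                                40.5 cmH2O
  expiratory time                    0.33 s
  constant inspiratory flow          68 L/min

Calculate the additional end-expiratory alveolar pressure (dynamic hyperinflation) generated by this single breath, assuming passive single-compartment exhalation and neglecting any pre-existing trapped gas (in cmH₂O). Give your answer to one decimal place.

Flow: 68 L/min ÷ 60 = 1.1333 L/s.
R = (PIP − Pplat)/V̇ = (40.5 − 22.5) / 1.1333 = 18.0/1.1333 = 15.883 cmH2O·s/L.
C = Vt/(Pplat − PEEP) = 455.0 / (22.5 − 7) = 455.0/15.5 = 29.355 mL/cmH2O.
τ = R × C = 15.883 × 0.02936 L/cmH2O = 0.4663 s.
Fraction remaining = e^(−Te/τ) = e^(−0.33/0.4663) = 0.4928; trapped volume = 455.0 × 0.4928 = 224.22 mL.
Additional alveolar pressure from trapping ≈ V_trapped / C = 224.22 / 29.355 = 7.638 cmH2O.

7.6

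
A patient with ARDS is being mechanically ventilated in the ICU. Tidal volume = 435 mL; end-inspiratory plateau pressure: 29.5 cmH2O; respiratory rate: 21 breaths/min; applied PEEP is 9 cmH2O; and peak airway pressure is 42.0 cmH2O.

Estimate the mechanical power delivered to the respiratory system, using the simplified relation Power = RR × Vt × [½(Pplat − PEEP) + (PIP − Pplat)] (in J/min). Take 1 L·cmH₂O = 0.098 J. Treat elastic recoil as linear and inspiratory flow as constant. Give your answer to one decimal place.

20.4

Per-breath work = Vt × [½(Pplat−PEEP) + (PIP−Pplat)] = 0.435 × [0.5×20.5 + 12.5] = 0.435 × 22.75 = 9.896 L·cmH2O.
Power = 21 × 9.896 = 207.82 L·cmH2O/min.
× 0.098 J/(L·cmH2O) → 20.366 J/min.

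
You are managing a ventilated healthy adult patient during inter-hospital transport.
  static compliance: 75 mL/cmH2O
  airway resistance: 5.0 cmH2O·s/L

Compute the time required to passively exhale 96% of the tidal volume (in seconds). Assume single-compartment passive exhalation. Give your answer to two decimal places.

1.21

τ = R × C = 5.0 × 75 mL/cmH2O = 5.0 × 0.075 L/cmH2O = 0.375 s.
Exhaled fraction f = 1 − e^(−t/τ) → t = −τ·ln(1 − f) = −0.375·ln(0.04) = 1.207 s.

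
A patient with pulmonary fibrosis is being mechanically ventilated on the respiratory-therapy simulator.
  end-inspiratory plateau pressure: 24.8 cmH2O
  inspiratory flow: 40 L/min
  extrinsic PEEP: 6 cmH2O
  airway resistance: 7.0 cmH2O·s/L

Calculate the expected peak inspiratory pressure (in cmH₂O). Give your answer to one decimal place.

29.5

Flow: 40 L/min ÷ 60 = 0.6667 L/s.
PIP = Pplat + Raw × flow = 24.8 + 7.0 × 0.6667 = 24.8 + 4.667 = 29.467 cmH2O.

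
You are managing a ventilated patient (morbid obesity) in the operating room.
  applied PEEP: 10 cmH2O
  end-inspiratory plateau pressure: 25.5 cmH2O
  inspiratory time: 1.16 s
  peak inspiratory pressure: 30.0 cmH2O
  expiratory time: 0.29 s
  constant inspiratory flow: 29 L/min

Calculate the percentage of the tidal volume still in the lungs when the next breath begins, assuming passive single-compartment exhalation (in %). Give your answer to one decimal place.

Flow: 29 L/min ÷ 60 = 0.4833 L/s.
Vt = flow × Ti = 0.4833 L/s × 1.16 s × 1000 mL/L = 560.63 mL.
R = (PIP − Pplat)/V̇ = (30.0 − 25.5) / 0.4833 = 4.5/0.4833 = 9.311 cmH2O·s/L.
C = Vt/(Pplat − PEEP) = 560.63 / (25.5 − 10) = 560.63/15.5 = 36.17 mL/cmH2O.
τ = R × C = 9.311 × 0.03617 L/cmH2O = 0.3368 s.
Fraction remaining at end-expiration = e^(−Te/τ) = e^(−0.29/0.3368) = 0.4227 → 42.27%.

42.3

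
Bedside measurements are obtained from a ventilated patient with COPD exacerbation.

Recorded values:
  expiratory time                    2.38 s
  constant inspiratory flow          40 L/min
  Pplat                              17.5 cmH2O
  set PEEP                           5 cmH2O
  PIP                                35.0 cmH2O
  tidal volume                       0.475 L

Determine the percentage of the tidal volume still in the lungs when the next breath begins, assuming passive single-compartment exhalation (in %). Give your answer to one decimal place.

Flow: 40 L/min ÷ 60 = 0.6667 L/s.
R = (PIP − Pplat)/V̇ = (35.0 − 17.5) / 0.6667 = 17.5/0.6667 = 26.249 cmH2O·s/L.
C = Vt/(Pplat − PEEP) = 475.0 / (17.5 − 5) = 475.0/12.5 = 38.0 mL/cmH2O.
τ = R × C = 26.249 × 0.038 L/cmH2O = 0.9975 s.
Fraction remaining at end-expiration = e^(−Te/τ) = e^(−2.38/0.9975) = 0.092 → 9.2%.

9.2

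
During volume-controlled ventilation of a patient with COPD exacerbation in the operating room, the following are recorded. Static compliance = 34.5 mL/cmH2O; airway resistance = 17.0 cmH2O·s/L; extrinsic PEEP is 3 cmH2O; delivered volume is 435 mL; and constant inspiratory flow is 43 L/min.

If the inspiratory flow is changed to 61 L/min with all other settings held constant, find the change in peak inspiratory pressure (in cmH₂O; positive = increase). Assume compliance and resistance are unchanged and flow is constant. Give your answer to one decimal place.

5.1

Flow: 43 L/min ÷ 60 = 0.7167 L/s.
New flow: 61 L/min ÷ 60 = 1.0167 L/s.
PIP = Vt/C + R·V̇ + PEEP (constant-flow equation of motion).
Only the resistive term changes: ΔPIP = R × ΔV̇ = 17.0 × (1.0167 − 0.7167) = 17.0 × 0.3 = 5.1 cmH2O.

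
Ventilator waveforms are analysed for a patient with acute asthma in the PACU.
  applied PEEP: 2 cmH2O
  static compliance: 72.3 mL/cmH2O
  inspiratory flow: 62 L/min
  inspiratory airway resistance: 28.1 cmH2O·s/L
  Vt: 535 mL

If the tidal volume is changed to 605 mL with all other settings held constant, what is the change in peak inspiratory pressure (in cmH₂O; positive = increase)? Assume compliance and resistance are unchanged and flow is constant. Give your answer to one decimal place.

1.0

PIP = Vt/C + R·V̇ + PEEP (constant-flow equation of motion).
Only the elastic term changes: ΔPIP = ΔVt / C = (605 − 535) / 72.3 = 0.9682 cmH2O.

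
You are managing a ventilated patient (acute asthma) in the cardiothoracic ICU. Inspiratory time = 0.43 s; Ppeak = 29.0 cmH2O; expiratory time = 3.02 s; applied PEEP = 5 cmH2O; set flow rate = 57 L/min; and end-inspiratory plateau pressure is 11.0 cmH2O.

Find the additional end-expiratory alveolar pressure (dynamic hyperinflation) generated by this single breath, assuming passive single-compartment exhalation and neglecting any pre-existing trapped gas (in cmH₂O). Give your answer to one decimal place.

Flow: 57 L/min ÷ 60 = 0.95 L/s.
Vt = flow × Ti = 0.95 L/s × 0.43 s × 1000 mL/L = 408.5 mL.
R = (PIP − Pplat)/V̇ = (29.0 − 11.0) / 0.95 = 18.0/0.95 = 18.947 cmH2O·s/L.
C = Vt/(Pplat − PEEP) = 408.5 / (11.0 − 5) = 408.5/6.0 = 68.083 mL/cmH2O.
τ = R × C = 18.947 × 0.06808 L/cmH2O = 1.29 s.
Fraction remaining = e^(−Te/τ) = e^(−3.02/1.29) = 0.09622; trapped volume = 408.5 × 0.09622 = 39.306 mL.
Additional alveolar pressure from trapping ≈ V_trapped / C = 39.306 / 68.083 = 0.5773 cmH2O.

0.6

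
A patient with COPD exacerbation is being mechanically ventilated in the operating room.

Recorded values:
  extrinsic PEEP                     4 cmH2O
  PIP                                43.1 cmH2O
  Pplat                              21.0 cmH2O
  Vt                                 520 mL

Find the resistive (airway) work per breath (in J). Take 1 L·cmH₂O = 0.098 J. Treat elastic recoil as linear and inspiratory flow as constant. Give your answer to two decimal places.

1.13

With constant inspiratory flow the resistive pressure is constant at PIP − Pplat = 43.1 − 21.0 = 22.1 cmH2O, so resistive work = 22.1 × 0.520 = 11.492 L·cmH2O.
× 0.098 J/(L·cmH2O) → 1.126 J.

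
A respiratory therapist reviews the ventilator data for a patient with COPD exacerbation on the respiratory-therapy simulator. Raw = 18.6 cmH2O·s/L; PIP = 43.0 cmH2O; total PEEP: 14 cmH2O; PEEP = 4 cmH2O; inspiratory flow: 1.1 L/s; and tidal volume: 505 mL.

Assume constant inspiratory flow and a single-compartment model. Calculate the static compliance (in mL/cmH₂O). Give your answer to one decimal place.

Total PEEP = 14 cmH2O (set 4 + intrinsic 10); this is the baseline alveolar pressure.
Equation of motion (constant flow): PIP = Vt/C + R·V̇ + PEEP.
Vt/C = PIP − R·V̇ − PEEP = 43.0 − 18.6×1.1 − 14 = 43.0 − 20.46 − 14 = 8.54 cmH2O.
C = Vt / 8.54 = 505 / 8.54 = 59.133 mL/cmH2O.

59.1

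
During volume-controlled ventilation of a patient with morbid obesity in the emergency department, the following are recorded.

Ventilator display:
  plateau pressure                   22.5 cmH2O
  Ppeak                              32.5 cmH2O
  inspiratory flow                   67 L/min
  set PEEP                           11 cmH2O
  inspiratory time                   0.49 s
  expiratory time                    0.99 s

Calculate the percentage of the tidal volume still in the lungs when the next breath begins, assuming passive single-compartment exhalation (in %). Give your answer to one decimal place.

Flow: 67 L/min ÷ 60 = 1.1167 L/s.
Vt = flow × Ti = 1.1167 L/s × 0.49 s × 1000 mL/L = 547.18 mL.
R = (PIP − Pplat)/V̇ = (32.5 − 22.5) / 1.1167 = 10.0/1.1167 = 8.955 cmH2O·s/L.
C = Vt/(Pplat − PEEP) = 547.18 / (22.5 − 11) = 547.18/11.5 = 47.581 mL/cmH2O.
τ = R × C = 8.955 × 0.04758 L/cmH2O = 0.4261 s.
Fraction remaining at end-expiration = e^(−Te/τ) = e^(−0.99/0.4261) = 0.09794 → 9.794%.

9.8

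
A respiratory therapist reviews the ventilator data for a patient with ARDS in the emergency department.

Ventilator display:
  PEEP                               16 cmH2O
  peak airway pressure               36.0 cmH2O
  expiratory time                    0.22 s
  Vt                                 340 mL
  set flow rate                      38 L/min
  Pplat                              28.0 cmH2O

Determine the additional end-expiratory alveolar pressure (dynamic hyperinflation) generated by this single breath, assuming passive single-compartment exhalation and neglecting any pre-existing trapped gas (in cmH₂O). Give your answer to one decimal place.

6.5

Flow: 38 L/min ÷ 60 = 0.6333 L/s.
R = (PIP − Pplat)/V̇ = (36.0 − 28.0) / 0.6333 = 8.0/0.6333 = 12.632 cmH2O·s/L.
C = Vt/(Pplat − PEEP) = 340.0 / (28.0 − 16) = 340.0/12.0 = 28.333 mL/cmH2O.
τ = R × C = 12.632 × 0.02833 L/cmH2O = 0.3579 s.
Fraction remaining = e^(−Te/τ) = e^(−0.22/0.3579) = 0.5408; trapped volume = 340.0 × 0.5408 = 183.87 mL.
Additional alveolar pressure from trapping ≈ V_trapped / C = 183.87 / 28.333 = 6.49 cmH2O.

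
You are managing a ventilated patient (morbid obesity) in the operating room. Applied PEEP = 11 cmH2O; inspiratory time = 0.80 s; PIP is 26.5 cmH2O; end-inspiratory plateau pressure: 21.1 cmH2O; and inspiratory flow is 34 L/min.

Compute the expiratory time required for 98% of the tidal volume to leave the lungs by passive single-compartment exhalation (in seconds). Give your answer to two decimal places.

1.67

Flow: 34 L/min ÷ 60 = 0.5667 L/s.
Vt = flow × Ti = 0.5667 L/s × 0.80 s × 1000 mL/L = 453.36 mL.
R = (PIP − Pplat)/V̇ = (26.5 − 21.1) / 0.5667 = 5.4/0.5667 = 9.529 cmH2O·s/L.
C = Vt/(Pplat − PEEP) = 453.36 / (21.1 − 11) = 453.36/10.1 = 44.887 mL/cmH2O.
τ = R × C = 9.529 × 0.04489 L/cmH2O = 0.4278 s.
t = −τ·ln(1 − 0.98) = −0.4278·ln(0.02) = 1.674 s.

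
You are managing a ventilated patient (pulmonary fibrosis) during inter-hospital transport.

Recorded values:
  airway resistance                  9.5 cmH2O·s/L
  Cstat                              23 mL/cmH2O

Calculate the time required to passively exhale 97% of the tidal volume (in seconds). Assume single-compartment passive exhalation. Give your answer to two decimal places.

τ = R × C = 9.5 × 23 mL/cmH2O = 9.5 × 0.023 L/cmH2O = 0.2185 s.
Exhaled fraction f = 1 − e^(−t/τ) → t = −τ·ln(1 − f) = −0.2185·ln(0.03) = 0.7662 s.

0.77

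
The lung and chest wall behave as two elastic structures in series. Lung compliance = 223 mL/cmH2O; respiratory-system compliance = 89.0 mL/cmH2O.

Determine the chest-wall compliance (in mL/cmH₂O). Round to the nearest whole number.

148

1/Ccw = 1/Crs − 1/CL.
1/Ccw = 1/89.0 − 1/223 = 0.006752.
Ccw = 148.1 mL/cmH2O.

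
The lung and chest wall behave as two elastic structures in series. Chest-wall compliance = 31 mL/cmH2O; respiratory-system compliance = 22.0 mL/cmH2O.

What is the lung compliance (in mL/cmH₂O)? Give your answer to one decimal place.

1/CL = 1/Crs − 1/Ccw.
1/CL = 1/22.0 − 1/31 = 0.0132.
CL = 75.758 mL/cmH2O.

75.8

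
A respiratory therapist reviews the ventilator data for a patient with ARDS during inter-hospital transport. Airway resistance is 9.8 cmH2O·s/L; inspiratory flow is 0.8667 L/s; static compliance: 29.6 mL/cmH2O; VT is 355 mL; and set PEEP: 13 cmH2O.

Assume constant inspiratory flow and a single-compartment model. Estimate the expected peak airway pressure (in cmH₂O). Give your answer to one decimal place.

33.5

Equation of motion (constant flow): PIP = Vt/C + R·V̇ + PEEP.
PIP = 355/29.6 + 9.8×0.8667 + 13 = 11.993 + 8.494 + 13 = 33.487 cmH2O.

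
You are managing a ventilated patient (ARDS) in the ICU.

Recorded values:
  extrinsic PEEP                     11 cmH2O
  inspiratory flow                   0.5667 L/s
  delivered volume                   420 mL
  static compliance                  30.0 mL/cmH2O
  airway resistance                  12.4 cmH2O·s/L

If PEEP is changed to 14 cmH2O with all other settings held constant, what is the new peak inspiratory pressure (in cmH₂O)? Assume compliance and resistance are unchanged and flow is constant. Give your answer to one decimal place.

35.0

PIP = Vt/C + R·V̇ + PEEP (constant-flow equation of motion).
Only the baseline term changes: ΔPIP = ΔPEEP = 14 − 11 = 3.0 cmH2O.
Original PIP = 420/30.0 + 12.4×0.5667 + 11 = 32.027 cmH2O; new PIP = 32.027 + (3.0) = 35.027 cmH2O.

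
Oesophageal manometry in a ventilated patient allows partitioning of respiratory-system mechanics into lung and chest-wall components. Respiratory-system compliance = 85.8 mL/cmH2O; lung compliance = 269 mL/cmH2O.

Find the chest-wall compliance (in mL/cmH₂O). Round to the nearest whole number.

1/Ccw = 1/Crs − 1/CL.
1/Ccw = 1/85.8 − 1/269 = 0.007938.
Ccw = 125.98 mL/cmH2O.

126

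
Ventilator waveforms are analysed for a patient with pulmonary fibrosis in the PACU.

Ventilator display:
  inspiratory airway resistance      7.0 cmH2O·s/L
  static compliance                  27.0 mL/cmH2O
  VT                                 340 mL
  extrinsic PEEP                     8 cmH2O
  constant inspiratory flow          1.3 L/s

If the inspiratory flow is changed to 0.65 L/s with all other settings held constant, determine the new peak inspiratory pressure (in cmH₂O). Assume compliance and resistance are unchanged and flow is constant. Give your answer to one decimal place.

PIP = Vt/C + R·V̇ + PEEP (constant-flow equation of motion).
Only the resistive term changes: ΔPIP = R × ΔV̇ = 7.0 × (0.65 − 1.3) = 7.0 × -0.65 = -4.55 cmH2O.
Original PIP = 340/27.0 + 7.0×1.3 + 8 = 29.693 cmH2O; new PIP = 29.693 + (-4.55) = 25.143 cmH2O.

25.1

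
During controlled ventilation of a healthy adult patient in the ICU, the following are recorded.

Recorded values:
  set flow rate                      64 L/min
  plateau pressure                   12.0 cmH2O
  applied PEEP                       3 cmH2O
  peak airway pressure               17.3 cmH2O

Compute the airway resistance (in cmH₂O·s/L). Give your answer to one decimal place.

Flow: 64 L/min ÷ 60 = 1.0667 L/s.
Raw = (PIP − Pplat) / flow = (17.3 − 12.0) / 1.0667 = 5.3 / 1.0667 = 4.969 cmH2O·s/L.

5.0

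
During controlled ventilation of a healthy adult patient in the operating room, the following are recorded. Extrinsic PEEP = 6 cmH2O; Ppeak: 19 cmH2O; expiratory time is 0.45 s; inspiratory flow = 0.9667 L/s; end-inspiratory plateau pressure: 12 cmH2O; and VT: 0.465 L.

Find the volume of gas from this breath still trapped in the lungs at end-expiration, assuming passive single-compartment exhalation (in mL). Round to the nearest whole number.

209

R = (PIP − Pplat)/V̇ = (19 − 12) / 0.9667 = 7.0/0.9667 = 7.241 cmH2O·s/L.
C = Vt/(Pplat − PEEP) = 465.0 / (12 − 6) = 465.0/6.0 = 77.5 mL/cmH2O.
τ = R × C = 7.241 × 0.0775 L/cmH2O = 0.5612 s.
Fraction remaining = e^(−Te/τ) = e^(−0.45/0.5612) = 0.4485.
Trapped volume = 465.0 × 0.4485 = 208.55 mL.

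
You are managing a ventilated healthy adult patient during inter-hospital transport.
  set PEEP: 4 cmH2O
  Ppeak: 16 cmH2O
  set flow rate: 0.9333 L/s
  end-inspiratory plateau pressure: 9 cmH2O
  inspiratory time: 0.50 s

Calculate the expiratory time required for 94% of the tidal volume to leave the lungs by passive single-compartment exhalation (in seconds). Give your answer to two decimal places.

Vt = flow × Ti = 0.9333 L/s × 0.50 s × 1000 mL/L = 466.65 mL.
R = (PIP − Pplat)/V̇ = (16 − 9) / 0.9333 = 7.0/0.9333 = 7.5 cmH2O·s/L.
C = Vt/(Pplat − PEEP) = 466.65 / (9 − 4) = 466.65/5.0 = 93.33 mL/cmH2O.
τ = R × C = 7.5 × 0.09333 L/cmH2O = 0.7 s.
t = −τ·ln(1 − 0.94) = −0.7·ln(0.06) = 1.969 s.

1.97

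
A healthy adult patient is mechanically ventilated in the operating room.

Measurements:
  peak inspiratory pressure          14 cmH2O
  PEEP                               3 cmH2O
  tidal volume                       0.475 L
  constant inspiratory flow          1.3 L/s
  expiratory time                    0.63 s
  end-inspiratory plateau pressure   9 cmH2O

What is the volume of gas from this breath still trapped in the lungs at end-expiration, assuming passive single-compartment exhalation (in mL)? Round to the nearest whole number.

R = (PIP − Pplat)/V̇ = (14 − 9) / 1.3 = 5.0/1.3 = 3.846 cmH2O·s/L.
C = Vt/(Pplat − PEEP) = 475.0 / (9 − 3) = 475.0/6.0 = 79.167 mL/cmH2O.
τ = R × C = 3.846 × 0.07917 L/cmH2O = 0.3045 s.
Fraction remaining = e^(−Te/τ) = e^(−0.63/0.3045) = 0.1263.
Trapped volume = 475.0 × 0.1263 = 59.993 mL.

60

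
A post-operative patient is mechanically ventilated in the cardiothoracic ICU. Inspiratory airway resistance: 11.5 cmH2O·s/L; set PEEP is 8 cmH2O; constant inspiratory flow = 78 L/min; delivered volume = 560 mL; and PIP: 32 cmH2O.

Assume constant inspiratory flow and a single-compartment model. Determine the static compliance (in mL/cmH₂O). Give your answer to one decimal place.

61.9

Flow: 78 L/min ÷ 60 = 1.3 L/s.
Equation of motion (constant flow): PIP = Vt/C + R·V̇ + PEEP.
Vt/C = PIP − R·V̇ − PEEP = 32 − 11.5×1.3 − 8 = 32 − 14.95 − 8 = 9.05 cmH2O.
C = Vt / 9.05 = 560 / 9.05 = 61.878 mL/cmH2O.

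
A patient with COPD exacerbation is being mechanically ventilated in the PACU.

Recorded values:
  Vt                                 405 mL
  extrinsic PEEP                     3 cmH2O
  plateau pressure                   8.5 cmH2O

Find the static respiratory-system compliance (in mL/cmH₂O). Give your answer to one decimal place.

Cstat = Vt / (Pplat − PEEP) = 405 / (8.5 − 3) = 405 / 5.5 = 73.636 mL/cmH2O.

73.6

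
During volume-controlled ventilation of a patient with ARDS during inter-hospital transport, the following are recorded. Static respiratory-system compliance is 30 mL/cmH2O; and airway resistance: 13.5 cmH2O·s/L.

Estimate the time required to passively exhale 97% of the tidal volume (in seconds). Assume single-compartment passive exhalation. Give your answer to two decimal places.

τ = R × C = 13.5 × 30 mL/cmH2O = 13.5 × 0.030 L/cmH2O = 0.405 s.
Exhaled fraction f = 1 − e^(−t/τ) → t = −τ·ln(1 − f) = −0.405·ln(0.03) = 1.42 s.

1.42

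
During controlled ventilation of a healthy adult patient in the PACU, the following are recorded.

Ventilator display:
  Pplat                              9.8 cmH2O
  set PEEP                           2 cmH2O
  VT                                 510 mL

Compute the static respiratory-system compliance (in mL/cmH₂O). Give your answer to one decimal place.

65.4

Cstat = Vt / (Pplat − PEEP) = 510 / (9.8 − 2) = 510 / 7.8 = 65.385 mL/cmH2O.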